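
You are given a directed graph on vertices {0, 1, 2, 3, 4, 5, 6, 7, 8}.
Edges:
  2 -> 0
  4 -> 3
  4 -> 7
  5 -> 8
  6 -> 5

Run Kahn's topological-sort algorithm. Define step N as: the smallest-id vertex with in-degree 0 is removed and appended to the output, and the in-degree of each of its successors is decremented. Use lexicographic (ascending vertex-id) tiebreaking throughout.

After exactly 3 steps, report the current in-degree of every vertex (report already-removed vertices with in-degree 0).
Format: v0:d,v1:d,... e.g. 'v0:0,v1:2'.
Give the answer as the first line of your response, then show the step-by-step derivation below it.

v0:0,v1:0,v2:0,v3:1,v4:0,v5:1,v6:0,v7:1,v8:1

step 1: output 1; order=[1]; indeg=(1,0,0,1,0,1,0,1,1)
step 2: output 2; order=[1,2]; indeg=(0,0,0,1,0,1,0,1,1)
step 3: output 0; order=[1,2,0]; indeg=(0,0,0,1,0,1,0,1,1)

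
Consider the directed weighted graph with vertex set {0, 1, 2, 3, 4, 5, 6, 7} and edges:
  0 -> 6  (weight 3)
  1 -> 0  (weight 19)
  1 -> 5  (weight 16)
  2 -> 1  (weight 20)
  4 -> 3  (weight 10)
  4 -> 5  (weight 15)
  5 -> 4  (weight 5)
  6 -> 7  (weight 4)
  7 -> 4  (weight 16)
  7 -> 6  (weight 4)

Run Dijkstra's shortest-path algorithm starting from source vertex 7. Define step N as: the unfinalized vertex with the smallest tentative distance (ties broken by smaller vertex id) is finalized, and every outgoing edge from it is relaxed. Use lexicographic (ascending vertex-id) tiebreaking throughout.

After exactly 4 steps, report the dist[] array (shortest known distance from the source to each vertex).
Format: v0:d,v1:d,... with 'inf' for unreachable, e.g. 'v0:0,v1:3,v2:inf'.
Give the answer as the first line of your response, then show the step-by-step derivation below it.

v0:inf,v1:inf,v2:inf,v3:26,v4:16,v5:31,v6:4,v7:0

step 1: dist = v0:inf,v1:inf,v2:inf,v3:inf,v4:16,v5:inf,v6:4,v7:0
step 2: dist = v0:inf,v1:inf,v2:inf,v3:inf,v4:16,v5:inf,v6:4,v7:0
step 3: dist = v0:inf,v1:inf,v2:inf,v3:26,v4:16,v5:31,v6:4,v7:0
step 4: dist = v0:inf,v1:inf,v2:inf,v3:26,v4:16,v5:31,v6:4,v7:0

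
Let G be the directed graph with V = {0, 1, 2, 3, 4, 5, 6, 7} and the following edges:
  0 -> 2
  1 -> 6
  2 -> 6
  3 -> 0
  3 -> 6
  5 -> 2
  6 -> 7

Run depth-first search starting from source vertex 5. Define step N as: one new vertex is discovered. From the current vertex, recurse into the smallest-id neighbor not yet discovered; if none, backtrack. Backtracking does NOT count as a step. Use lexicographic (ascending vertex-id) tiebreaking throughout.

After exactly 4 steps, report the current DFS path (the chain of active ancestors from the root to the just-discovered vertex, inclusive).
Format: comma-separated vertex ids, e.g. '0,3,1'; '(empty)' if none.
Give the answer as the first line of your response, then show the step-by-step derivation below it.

5,2,6,7

step 1: discover 5; path=5; order=5
step 2: discover 2; path=5>2; order=5,2
step 3: discover 6; path=5>2>6; order=5,2,6
step 4: discover 7; path=5>2>6>7; order=5,2,6,7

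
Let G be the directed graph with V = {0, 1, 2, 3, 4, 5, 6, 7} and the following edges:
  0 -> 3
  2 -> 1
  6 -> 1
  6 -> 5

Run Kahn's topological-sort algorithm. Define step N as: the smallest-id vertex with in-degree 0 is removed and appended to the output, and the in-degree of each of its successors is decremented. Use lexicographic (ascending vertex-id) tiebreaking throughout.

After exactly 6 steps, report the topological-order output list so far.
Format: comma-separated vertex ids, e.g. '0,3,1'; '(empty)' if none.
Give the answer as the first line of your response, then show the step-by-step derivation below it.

0,2,3,4,6,1

step 1: output 0; order=[0]; indeg=(0,2,0,0,0,1,0,0)
step 2: output 2; order=[0,2]; indeg=(0,1,0,0,0,1,0,0)
step 3: output 3; order=[0,2,3]; indeg=(0,1,0,0,0,1,0,0)
step 4: output 4; order=[0,2,3,4]; indeg=(0,1,0,0,0,1,0,0)
step 5: output 6; order=[0,2,3,4,6]; indeg=(0,0,0,0,0,0,0,0)
step 6: output 1; order=[0,2,3,4,6,1]; indeg=(0,0,0,0,0,0,0,0)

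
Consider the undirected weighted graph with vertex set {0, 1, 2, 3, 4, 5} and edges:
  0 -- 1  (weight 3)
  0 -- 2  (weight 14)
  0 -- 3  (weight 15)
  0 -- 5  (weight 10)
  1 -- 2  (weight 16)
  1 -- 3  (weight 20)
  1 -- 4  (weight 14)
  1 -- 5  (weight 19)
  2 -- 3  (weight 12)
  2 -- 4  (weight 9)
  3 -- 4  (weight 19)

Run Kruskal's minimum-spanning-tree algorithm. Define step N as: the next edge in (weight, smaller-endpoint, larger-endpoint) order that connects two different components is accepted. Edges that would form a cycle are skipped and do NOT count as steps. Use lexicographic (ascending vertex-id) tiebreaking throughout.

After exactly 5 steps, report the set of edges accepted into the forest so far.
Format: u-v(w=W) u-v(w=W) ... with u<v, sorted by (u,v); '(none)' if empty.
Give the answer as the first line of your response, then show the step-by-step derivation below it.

0-1(w=3) 0-2(w=14) 0-5(w=10) 2-3(w=12) 2-4(w=9)

step 1: add edge 0-1 (w=3); MST = {0-1(w=3)}
step 2: add edge 2-4 (w=9); MST = {0-1(w=3) 2-4(w=9)}
step 3: add edge 0-5 (w=10); MST = {0-1(w=3) 0-5(w=10) 2-4(w=9)}
step 4: add edge 2-3 (w=12); MST = {0-1(w=3) 0-5(w=10) 2-3(w=12) 2-4(w=9)}
step 5: add edge 0-2 (w=14); MST = {0-1(w=3) 0-2(w=14) 0-5(w=10) 2-3(w=12) 2-4(w=9)}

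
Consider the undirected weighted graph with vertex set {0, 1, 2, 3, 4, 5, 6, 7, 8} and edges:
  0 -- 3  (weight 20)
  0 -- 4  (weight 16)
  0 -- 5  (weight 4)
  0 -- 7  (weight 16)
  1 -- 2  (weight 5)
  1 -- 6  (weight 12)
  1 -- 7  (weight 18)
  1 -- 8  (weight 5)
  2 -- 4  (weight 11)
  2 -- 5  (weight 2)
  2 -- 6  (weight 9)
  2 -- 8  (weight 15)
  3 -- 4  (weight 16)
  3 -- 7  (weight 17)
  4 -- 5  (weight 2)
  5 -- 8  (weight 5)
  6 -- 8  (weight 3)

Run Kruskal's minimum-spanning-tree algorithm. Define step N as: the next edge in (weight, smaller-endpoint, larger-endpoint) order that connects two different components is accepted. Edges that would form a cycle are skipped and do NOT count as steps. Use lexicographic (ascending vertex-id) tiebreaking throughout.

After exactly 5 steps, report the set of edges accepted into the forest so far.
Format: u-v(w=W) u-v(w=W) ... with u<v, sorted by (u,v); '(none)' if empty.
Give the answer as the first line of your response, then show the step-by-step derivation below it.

0-5(w=4) 1-2(w=5) 2-5(w=2) 4-5(w=2) 6-8(w=3)

step 1: add edge 2-5 (w=2); MST = {2-5(w=2)}
step 2: add edge 4-5 (w=2); MST = {2-5(w=2) 4-5(w=2)}
step 3: add edge 6-8 (w=3); MST = {2-5(w=2) 4-5(w=2) 6-8(w=3)}
step 4: add edge 0-5 (w=4); MST = {0-5(w=4) 2-5(w=2) 4-5(w=2) 6-8(w=3)}
step 5: add edge 1-2 (w=5); MST = {0-5(w=4) 1-2(w=5) 2-5(w=2) 4-5(w=2) 6-8(w=3)}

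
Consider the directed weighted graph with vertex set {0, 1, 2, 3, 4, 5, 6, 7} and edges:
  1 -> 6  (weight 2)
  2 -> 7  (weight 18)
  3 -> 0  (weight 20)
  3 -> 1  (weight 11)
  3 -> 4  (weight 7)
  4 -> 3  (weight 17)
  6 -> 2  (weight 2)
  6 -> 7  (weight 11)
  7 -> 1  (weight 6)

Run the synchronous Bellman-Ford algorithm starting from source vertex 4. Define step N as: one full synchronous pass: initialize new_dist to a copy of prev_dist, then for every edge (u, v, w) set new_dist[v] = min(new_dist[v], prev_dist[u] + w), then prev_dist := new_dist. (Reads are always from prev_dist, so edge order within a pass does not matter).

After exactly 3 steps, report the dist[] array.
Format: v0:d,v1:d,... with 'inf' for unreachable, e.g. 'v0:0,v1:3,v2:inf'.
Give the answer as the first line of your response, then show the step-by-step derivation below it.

v0:37,v1:28,v2:inf,v3:17,v4:0,v5:inf,v6:30,v7:inf

step 1: dist = v0:inf,v1:inf,v2:inf,v3:17,v4:0,v5:inf,v6:inf,v7:inf
step 2: dist = v0:37,v1:28,v2:inf,v3:17,v4:0,v5:inf,v6:inf,v7:inf
step 3: dist = v0:37,v1:28,v2:inf,v3:17,v4:0,v5:inf,v6:30,v7:inf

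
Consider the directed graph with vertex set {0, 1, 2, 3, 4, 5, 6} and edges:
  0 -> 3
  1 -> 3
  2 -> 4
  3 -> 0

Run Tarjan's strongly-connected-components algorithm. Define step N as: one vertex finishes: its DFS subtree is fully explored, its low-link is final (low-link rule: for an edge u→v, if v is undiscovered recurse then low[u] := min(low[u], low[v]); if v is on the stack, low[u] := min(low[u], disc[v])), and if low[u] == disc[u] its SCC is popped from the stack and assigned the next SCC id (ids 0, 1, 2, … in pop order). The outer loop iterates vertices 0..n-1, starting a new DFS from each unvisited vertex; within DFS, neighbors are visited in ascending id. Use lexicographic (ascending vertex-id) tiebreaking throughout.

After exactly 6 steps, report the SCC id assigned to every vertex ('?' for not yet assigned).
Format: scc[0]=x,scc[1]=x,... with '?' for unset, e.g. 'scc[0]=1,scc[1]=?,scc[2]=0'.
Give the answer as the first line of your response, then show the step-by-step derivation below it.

scc[0]=0,scc[1]=1,scc[2]=3,scc[3]=0,scc[4]=2,scc[5]=4,scc[6]=?

step 1: low=(low[0]=0,low[1]=?,low[2]=?,low[3]=0,low[4]=?,low[5]=?,low[6]=?); scc=(scc[0]=?,scc[1]=?,scc[2]=?,scc[3]=?,scc[4]=?,scc[5]=?,scc[6]=?)
step 2: low=(low[0]=0,low[1]=?,low[2]=?,low[3]=0,low[4]=?,low[5]=?,low[6]=?); scc=(scc[0]=0,scc[1]=?,scc[2]=?,scc[3]=0,scc[4]=?,scc[5]=?,scc[6]=?)
step 3: low=(low[0]=0,low[1]=2,low[2]=?,low[3]=0,low[4]=?,low[5]=?,low[6]=?); scc=(scc[0]=0,scc[1]=1,scc[2]=?,scc[3]=0,scc[4]=?,scc[5]=?,scc[6]=?)
step 4: low=(low[0]=0,low[1]=2,low[2]=3,low[3]=0,low[4]=4,low[5]=?,low[6]=?); scc=(scc[0]=0,scc[1]=1,scc[2]=?,scc[3]=0,scc[4]=2,scc[5]=?,scc[6]=?)
step 5: low=(low[0]=0,low[1]=2,low[2]=3,low[3]=0,low[4]=4,low[5]=?,low[6]=?); scc=(scc[0]=0,scc[1]=1,scc[2]=3,scc[3]=0,scc[4]=2,scc[5]=?,scc[6]=?)
step 6: low=(low[0]=0,low[1]=2,low[2]=3,low[3]=0,low[4]=4,low[5]=5,low[6]=?); scc=(scc[0]=0,scc[1]=1,scc[2]=3,scc[3]=0,scc[4]=2,scc[5]=4,scc[6]=?)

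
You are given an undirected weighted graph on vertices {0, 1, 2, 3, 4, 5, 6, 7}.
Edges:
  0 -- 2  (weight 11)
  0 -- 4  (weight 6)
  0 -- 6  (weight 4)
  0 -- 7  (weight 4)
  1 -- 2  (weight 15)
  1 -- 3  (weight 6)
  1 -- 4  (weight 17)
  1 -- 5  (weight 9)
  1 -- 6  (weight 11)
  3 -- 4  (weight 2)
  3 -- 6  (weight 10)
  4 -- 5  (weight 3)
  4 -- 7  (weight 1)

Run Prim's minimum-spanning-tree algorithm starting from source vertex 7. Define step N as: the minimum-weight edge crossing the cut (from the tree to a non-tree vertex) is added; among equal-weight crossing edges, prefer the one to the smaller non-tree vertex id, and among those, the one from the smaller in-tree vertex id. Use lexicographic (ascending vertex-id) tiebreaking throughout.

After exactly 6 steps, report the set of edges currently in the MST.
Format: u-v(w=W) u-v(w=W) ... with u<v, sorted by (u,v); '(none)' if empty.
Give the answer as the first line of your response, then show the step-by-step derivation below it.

0-6(w=4) 0-7(w=4) 1-3(w=6) 3-4(w=2) 4-5(w=3) 4-7(w=1)

step 1: add edge 4-7 (w=1); MST = {4-7(w=1)}
step 2: add edge 3-4 (w=2); MST = {3-4(w=2) 4-7(w=1)}
step 3: add edge 4-5 (w=3); MST = {3-4(w=2) 4-5(w=3) 4-7(w=1)}
step 4: add edge 0-7 (w=4); MST = {0-7(w=4) 3-4(w=2) 4-5(w=3) 4-7(w=1)}
step 5: add edge 0-6 (w=4); MST = {0-6(w=4) 0-7(w=4) 3-4(w=2) 4-5(w=3) 4-7(w=1)}
step 6: add edge 1-3 (w=6); MST = {0-6(w=4) 0-7(w=4) 1-3(w=6) 3-4(w=2) 4-5(w=3) 4-7(w=1)}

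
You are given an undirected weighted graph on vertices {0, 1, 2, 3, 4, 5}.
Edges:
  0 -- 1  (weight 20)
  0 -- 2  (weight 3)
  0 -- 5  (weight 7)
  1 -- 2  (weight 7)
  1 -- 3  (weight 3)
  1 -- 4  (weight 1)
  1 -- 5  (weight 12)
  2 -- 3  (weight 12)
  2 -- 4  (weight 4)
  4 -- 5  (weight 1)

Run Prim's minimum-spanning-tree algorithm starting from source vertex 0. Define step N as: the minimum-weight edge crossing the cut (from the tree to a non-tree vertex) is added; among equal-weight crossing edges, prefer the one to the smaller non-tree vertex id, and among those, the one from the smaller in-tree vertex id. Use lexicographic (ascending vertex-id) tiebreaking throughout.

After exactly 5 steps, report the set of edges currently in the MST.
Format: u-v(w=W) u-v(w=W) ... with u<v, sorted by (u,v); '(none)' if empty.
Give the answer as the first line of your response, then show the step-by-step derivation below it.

0-2(w=3) 1-3(w=3) 1-4(w=1) 2-4(w=4) 4-5(w=1)

step 1: add edge 0-2 (w=3); MST = {0-2(w=3)}
step 2: add edge 2-4 (w=4); MST = {0-2(w=3) 2-4(w=4)}
step 3: add edge 1-4 (w=1); MST = {0-2(w=3) 1-4(w=1) 2-4(w=4)}
step 4: add edge 4-5 (w=1); MST = {0-2(w=3) 1-4(w=1) 2-4(w=4) 4-5(w=1)}
step 5: add edge 1-3 (w=3); MST = {0-2(w=3) 1-3(w=3) 1-4(w=1) 2-4(w=4) 4-5(w=1)}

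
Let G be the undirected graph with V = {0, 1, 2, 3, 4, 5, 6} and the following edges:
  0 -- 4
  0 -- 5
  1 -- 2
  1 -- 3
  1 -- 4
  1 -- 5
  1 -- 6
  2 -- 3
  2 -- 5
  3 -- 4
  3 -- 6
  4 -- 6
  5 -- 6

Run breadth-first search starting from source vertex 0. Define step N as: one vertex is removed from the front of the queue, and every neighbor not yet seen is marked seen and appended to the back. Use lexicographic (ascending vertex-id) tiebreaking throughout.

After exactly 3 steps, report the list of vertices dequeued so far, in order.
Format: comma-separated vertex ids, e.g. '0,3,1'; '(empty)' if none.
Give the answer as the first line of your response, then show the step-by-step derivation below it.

0,4,5

step 1: dequeue 0; queue=[4,5]; order=0
step 2: dequeue 4; queue=[5,1,3,6]; order=0,4
step 3: dequeue 5; queue=[1,3,6,2]; order=0,4,5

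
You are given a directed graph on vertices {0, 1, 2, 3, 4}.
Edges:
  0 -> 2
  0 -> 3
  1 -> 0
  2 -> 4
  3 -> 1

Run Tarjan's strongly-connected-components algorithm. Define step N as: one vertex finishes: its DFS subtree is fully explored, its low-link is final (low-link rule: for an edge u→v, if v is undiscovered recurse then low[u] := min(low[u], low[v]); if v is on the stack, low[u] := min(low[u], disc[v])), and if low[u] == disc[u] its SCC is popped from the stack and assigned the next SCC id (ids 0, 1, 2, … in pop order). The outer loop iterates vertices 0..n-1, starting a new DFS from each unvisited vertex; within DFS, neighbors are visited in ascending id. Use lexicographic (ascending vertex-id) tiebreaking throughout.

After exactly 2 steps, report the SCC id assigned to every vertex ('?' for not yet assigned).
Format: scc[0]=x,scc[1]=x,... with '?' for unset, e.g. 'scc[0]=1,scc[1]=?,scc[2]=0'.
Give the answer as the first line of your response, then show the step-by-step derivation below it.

scc[0]=?,scc[1]=?,scc[2]=1,scc[3]=?,scc[4]=0

step 1: low=(low[0]=0,low[1]=?,low[2]=1,low[3]=?,low[4]=2); scc=(scc[0]=?,scc[1]=?,scc[2]=?,scc[3]=?,scc[4]=0)
step 2: low=(low[0]=0,low[1]=?,low[2]=1,low[3]=?,low[4]=2); scc=(scc[0]=?,scc[1]=?,scc[2]=1,scc[3]=?,scc[4]=0)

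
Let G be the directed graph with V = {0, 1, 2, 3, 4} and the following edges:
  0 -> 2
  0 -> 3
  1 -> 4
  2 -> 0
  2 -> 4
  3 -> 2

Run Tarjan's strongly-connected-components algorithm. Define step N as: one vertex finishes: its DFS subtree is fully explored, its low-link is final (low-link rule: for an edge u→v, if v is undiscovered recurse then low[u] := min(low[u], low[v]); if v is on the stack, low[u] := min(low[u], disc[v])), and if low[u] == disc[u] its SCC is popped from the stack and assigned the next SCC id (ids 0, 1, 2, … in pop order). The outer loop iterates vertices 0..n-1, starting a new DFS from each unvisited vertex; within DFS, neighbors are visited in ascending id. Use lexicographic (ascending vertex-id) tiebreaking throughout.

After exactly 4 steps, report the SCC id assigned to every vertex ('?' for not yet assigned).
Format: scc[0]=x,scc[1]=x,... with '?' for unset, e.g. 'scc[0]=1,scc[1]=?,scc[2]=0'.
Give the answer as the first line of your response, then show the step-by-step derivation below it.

scc[0]=1,scc[1]=?,scc[2]=1,scc[3]=1,scc[4]=0

step 1: low=(low[0]=0,low[1]=?,low[2]=0,low[3]=?,low[4]=2); scc=(scc[0]=?,scc[1]=?,scc[2]=?,scc[3]=?,scc[4]=0)
step 2: low=(low[0]=0,low[1]=?,low[2]=0,low[3]=?,low[4]=2); scc=(scc[0]=?,scc[1]=?,scc[2]=?,scc[3]=?,scc[4]=0)
step 3: low=(low[0]=0,low[1]=?,low[2]=0,low[3]=1,low[4]=2); scc=(scc[0]=?,scc[1]=?,scc[2]=?,scc[3]=?,scc[4]=0)
step 4: low=(low[0]=0,low[1]=?,low[2]=0,low[3]=1,low[4]=2); scc=(scc[0]=1,scc[1]=?,scc[2]=1,scc[3]=1,scc[4]=0)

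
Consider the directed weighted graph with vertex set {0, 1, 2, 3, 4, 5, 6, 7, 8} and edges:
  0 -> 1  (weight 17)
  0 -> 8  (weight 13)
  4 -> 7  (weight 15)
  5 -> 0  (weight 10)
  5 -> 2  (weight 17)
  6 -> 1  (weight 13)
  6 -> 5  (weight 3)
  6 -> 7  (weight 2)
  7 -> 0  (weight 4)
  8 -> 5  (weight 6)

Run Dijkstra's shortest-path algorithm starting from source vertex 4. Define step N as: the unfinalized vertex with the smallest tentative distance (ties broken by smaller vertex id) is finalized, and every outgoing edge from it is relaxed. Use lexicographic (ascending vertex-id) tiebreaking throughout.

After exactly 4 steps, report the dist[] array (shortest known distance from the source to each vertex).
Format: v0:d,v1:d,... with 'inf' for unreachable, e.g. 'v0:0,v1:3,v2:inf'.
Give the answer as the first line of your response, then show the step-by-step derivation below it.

v0:19,v1:36,v2:inf,v3:inf,v4:0,v5:38,v6:inf,v7:15,v8:32

step 1: dist = v0:inf,v1:inf,v2:inf,v3:inf,v4:0,v5:inf,v6:inf,v7:15,v8:inf
step 2: dist = v0:19,v1:inf,v2:inf,v3:inf,v4:0,v5:inf,v6:inf,v7:15,v8:inf
step 3: dist = v0:19,v1:36,v2:inf,v3:inf,v4:0,v5:inf,v6:inf,v7:15,v8:32
step 4: dist = v0:19,v1:36,v2:inf,v3:inf,v4:0,v5:38,v6:inf,v7:15,v8:32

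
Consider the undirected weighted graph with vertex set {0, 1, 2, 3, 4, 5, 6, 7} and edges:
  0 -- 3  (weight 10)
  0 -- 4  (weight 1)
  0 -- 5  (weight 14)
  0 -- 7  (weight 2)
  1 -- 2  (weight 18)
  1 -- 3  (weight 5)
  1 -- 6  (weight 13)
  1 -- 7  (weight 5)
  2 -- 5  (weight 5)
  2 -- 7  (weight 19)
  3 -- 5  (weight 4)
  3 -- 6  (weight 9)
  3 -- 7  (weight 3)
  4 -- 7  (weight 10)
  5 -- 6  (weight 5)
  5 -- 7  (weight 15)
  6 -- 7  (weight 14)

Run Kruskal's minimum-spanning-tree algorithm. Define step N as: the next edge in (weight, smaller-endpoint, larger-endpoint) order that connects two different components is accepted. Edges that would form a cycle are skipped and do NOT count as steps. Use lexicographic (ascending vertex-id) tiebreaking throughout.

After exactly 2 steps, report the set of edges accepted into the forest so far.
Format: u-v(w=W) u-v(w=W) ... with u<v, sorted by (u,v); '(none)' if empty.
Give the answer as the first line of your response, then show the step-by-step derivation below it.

0-4(w=1) 0-7(w=2)

step 1: add edge 0-4 (w=1); MST = {0-4(w=1)}
step 2: add edge 0-7 (w=2); MST = {0-4(w=1) 0-7(w=2)}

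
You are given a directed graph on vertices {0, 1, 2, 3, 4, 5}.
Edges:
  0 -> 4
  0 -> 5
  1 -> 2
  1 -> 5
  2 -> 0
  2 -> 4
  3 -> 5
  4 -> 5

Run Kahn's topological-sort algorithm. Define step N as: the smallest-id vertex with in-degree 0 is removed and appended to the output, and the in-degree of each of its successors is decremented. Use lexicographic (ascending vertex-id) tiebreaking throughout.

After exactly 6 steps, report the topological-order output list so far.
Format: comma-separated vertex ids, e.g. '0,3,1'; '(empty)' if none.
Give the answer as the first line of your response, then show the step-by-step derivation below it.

1,2,0,3,4,5

step 1: output 1; order=[1]; indeg=(1,0,0,0,2,3)
step 2: output 2; order=[1,2]; indeg=(0,0,0,0,1,3)
step 3: output 0; order=[1,2,0]; indeg=(0,0,0,0,0,2)
step 4: output 3; order=[1,2,0,3]; indeg=(0,0,0,0,0,1)
step 5: output 4; order=[1,2,0,3,4]; indeg=(0,0,0,0,0,0)
step 6: output 5; order=[1,2,0,3,4,5]; indeg=(0,0,0,0,0,0)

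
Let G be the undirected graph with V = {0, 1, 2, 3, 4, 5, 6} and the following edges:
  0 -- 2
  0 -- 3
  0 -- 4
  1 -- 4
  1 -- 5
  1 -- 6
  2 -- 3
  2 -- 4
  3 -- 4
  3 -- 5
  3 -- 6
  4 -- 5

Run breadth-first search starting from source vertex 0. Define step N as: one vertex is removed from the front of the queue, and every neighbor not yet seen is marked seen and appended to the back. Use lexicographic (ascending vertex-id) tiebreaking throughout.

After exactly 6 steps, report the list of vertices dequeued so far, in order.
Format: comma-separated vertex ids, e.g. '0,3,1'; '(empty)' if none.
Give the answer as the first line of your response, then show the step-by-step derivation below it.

0,2,3,4,5,6

step 1: dequeue 0; queue=[2,3,4]; order=0
step 2: dequeue 2; queue=[3,4]; order=0,2
step 3: dequeue 3; queue=[4,5,6]; order=0,2,3
step 4: dequeue 4; queue=[5,6,1]; order=0,2,3,4
step 5: dequeue 5; queue=[6,1]; order=0,2,3,4,5
step 6: dequeue 6; queue=[1]; order=0,2,3,4,5,6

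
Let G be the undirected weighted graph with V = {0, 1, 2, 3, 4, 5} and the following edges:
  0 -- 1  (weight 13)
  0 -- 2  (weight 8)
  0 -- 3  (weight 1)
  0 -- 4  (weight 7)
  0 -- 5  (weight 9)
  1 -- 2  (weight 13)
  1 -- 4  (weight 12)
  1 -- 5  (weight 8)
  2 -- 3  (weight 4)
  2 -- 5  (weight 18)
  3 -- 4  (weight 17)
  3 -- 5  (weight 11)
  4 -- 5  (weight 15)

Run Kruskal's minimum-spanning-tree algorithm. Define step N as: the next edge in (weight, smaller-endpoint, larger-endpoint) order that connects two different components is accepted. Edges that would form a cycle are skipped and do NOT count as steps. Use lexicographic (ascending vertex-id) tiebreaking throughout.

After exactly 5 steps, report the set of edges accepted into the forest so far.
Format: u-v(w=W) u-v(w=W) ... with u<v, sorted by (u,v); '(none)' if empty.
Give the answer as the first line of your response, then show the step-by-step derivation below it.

0-3(w=1) 0-4(w=7) 0-5(w=9) 1-5(w=8) 2-3(w=4)

step 1: add edge 0-3 (w=1); MST = {0-3(w=1)}
step 2: add edge 2-3 (w=4); MST = {0-3(w=1) 2-3(w=4)}
step 3: add edge 0-4 (w=7); MST = {0-3(w=1) 0-4(w=7) 2-3(w=4)}
step 4: add edge 1-5 (w=8); MST = {0-3(w=1) 0-4(w=7) 1-5(w=8) 2-3(w=4)}
step 5: add edge 0-5 (w=9); MST = {0-3(w=1) 0-4(w=7) 0-5(w=9) 1-5(w=8) 2-3(w=4)}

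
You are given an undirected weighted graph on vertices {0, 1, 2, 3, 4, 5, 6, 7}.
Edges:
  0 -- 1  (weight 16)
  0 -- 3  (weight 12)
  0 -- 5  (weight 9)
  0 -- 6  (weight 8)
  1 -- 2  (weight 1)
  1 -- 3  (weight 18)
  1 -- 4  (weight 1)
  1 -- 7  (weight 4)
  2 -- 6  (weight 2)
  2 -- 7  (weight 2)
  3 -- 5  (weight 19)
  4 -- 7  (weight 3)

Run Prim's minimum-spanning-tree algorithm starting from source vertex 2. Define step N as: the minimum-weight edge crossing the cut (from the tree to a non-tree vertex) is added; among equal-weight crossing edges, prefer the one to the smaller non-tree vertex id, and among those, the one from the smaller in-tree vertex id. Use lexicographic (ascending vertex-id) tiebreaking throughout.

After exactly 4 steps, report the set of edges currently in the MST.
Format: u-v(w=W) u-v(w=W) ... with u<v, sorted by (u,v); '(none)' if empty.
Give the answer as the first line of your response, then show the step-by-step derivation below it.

1-2(w=1) 1-4(w=1) 2-6(w=2) 2-7(w=2)

step 1: add edge 1-2 (w=1); MST = {1-2(w=1)}
step 2: add edge 1-4 (w=1); MST = {1-2(w=1) 1-4(w=1)}
step 3: add edge 2-6 (w=2); MST = {1-2(w=1) 1-4(w=1) 2-6(w=2)}
step 4: add edge 2-7 (w=2); MST = {1-2(w=1) 1-4(w=1) 2-6(w=2) 2-7(w=2)}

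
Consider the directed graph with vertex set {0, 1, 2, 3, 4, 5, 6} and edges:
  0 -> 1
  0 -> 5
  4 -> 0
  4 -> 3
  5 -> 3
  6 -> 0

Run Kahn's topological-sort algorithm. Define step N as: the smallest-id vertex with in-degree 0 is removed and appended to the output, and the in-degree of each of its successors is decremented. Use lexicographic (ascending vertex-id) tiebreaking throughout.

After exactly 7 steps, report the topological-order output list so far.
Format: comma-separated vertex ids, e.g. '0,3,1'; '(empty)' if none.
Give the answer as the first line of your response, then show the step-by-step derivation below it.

2,4,6,0,1,5,3

step 1: output 2; order=[2]; indeg=(2,1,0,2,0,1,0)
step 2: output 4; order=[2,4]; indeg=(1,1,0,1,0,1,0)
step 3: output 6; order=[2,4,6]; indeg=(0,1,0,1,0,1,0)
step 4: output 0; order=[2,4,6,0]; indeg=(0,0,0,1,0,0,0)
step 5: output 1; order=[2,4,6,0,1]; indeg=(0,0,0,1,0,0,0)
step 6: output 5; order=[2,4,6,0,1,5]; indeg=(0,0,0,0,0,0,0)
step 7: output 3; order=[2,4,6,0,1,5,3]; indeg=(0,0,0,0,0,0,0)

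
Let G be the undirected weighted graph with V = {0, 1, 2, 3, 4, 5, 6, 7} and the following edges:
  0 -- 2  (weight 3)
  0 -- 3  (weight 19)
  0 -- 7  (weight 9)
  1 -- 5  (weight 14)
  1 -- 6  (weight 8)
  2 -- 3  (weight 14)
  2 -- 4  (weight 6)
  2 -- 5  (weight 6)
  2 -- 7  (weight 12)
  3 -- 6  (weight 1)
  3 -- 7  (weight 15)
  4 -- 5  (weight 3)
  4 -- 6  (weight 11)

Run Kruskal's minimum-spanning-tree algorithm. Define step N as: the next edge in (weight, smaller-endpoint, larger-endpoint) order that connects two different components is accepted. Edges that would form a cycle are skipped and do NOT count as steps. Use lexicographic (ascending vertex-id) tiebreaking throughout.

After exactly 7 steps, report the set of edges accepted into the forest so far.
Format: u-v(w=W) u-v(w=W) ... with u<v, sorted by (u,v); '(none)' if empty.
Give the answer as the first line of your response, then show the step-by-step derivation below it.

0-2(w=3) 0-7(w=9) 1-6(w=8) 2-4(w=6) 3-6(w=1) 4-5(w=3) 4-6(w=11)

step 1: add edge 3-6 (w=1); MST = {3-6(w=1)}
step 2: add edge 0-2 (w=3); MST = {0-2(w=3) 3-6(w=1)}
step 3: add edge 4-5 (w=3); MST = {0-2(w=3) 3-6(w=1) 4-5(w=3)}
step 4: add edge 2-4 (w=6); MST = {0-2(w=3) 2-4(w=6) 3-6(w=1) 4-5(w=3)}
step 5: add edge 1-6 (w=8); MST = {0-2(w=3) 1-6(w=8) 2-4(w=6) 3-6(w=1) 4-5(w=3)}
step 6: add edge 0-7 (w=9); MST = {0-2(w=3) 0-7(w=9) 1-6(w=8) 2-4(w=6) 3-6(w=1) 4-5(w=3)}
step 7: add edge 4-6 (w=11); MST = {0-2(w=3) 0-7(w=9) 1-6(w=8) 2-4(w=6) 3-6(w=1) 4-5(w=3) 4-6(w=11)}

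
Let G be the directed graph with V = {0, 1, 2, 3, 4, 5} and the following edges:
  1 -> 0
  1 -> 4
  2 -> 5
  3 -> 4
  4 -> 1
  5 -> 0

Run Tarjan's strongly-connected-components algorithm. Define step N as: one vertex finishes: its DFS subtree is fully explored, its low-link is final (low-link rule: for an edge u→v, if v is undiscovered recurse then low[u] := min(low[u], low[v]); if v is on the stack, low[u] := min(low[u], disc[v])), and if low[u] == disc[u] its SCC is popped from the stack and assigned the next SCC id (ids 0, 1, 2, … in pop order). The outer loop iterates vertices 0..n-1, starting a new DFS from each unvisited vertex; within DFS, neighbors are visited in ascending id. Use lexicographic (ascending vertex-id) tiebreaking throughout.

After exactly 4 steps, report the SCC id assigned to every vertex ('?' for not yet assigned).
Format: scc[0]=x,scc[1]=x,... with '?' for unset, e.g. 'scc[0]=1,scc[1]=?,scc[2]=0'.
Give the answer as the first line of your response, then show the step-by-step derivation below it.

scc[0]=0,scc[1]=1,scc[2]=?,scc[3]=?,scc[4]=1,scc[5]=2

step 1: low=(low[0]=0,low[1]=?,low[2]=?,low[3]=?,low[4]=?,low[5]=?); scc=(scc[0]=0,scc[1]=?,scc[2]=?,scc[3]=?,scc[4]=?,scc[5]=?)
step 2: low=(low[0]=0,low[1]=1,low[2]=?,low[3]=?,low[4]=1,low[5]=?); scc=(scc[0]=0,scc[1]=?,scc[2]=?,scc[3]=?,scc[4]=?,scc[5]=?)
step 3: low=(low[0]=0,low[1]=1,low[2]=?,low[3]=?,low[4]=1,low[5]=?); scc=(scc[0]=0,scc[1]=1,scc[2]=?,scc[3]=?,scc[4]=1,scc[5]=?)
step 4: low=(low[0]=0,low[1]=1,low[2]=3,low[3]=?,low[4]=1,low[5]=4); scc=(scc[0]=0,scc[1]=1,scc[2]=?,scc[3]=?,scc[4]=1,scc[5]=2)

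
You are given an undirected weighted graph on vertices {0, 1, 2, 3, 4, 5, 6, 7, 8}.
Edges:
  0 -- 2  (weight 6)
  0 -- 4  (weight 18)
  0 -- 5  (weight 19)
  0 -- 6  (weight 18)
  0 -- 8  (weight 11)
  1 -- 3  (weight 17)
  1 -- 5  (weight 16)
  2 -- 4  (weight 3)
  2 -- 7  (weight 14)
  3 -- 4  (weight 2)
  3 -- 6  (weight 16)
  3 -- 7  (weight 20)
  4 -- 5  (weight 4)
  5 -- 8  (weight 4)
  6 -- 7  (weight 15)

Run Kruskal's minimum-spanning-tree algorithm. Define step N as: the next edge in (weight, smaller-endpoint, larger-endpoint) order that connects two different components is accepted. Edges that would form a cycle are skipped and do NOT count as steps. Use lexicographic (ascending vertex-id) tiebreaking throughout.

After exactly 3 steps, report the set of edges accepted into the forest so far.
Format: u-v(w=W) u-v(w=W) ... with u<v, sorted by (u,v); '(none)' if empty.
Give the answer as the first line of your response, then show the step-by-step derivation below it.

2-4(w=3) 3-4(w=2) 4-5(w=4)

step 1: add edge 3-4 (w=2); MST = {3-4(w=2)}
step 2: add edge 2-4 (w=3); MST = {2-4(w=3) 3-4(w=2)}
step 3: add edge 4-5 (w=4); MST = {2-4(w=3) 3-4(w=2) 4-5(w=4)}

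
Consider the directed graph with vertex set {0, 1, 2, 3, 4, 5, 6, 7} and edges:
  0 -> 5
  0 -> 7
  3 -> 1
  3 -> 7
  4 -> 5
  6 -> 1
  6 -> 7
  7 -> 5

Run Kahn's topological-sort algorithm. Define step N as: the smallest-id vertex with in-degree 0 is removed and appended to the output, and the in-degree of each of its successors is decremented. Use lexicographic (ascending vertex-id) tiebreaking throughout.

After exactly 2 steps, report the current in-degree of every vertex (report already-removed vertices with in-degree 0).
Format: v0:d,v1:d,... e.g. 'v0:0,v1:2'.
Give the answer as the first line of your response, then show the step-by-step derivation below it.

v0:0,v1:2,v2:0,v3:0,v4:0,v5:2,v6:0,v7:2

step 1: output 0; order=[0]; indeg=(0,2,0,0,0,2,0,2)
step 2: output 2; order=[0,2]; indeg=(0,2,0,0,0,2,0,2)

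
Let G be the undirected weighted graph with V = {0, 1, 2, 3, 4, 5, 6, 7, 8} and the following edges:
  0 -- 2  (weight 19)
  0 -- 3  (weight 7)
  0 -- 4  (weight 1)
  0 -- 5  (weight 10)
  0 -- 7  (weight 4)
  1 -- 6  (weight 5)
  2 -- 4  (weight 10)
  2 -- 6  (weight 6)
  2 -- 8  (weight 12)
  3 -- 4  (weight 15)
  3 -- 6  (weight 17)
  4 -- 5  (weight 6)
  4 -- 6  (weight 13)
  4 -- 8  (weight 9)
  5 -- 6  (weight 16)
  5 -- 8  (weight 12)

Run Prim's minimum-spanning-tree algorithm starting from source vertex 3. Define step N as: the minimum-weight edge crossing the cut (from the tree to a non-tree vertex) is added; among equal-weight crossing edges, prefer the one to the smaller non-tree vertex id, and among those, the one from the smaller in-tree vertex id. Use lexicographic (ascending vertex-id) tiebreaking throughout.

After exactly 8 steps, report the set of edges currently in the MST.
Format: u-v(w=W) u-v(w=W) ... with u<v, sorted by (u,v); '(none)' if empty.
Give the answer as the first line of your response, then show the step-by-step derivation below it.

0-3(w=7) 0-4(w=1) 0-7(w=4) 1-6(w=5) 2-4(w=10) 2-6(w=6) 4-5(w=6) 4-8(w=9)

step 1: add edge 0-3 (w=7); MST = {0-3(w=7)}
step 2: add edge 0-4 (w=1); MST = {0-3(w=7) 0-4(w=1)}
step 3: add edge 0-7 (w=4); MST = {0-3(w=7) 0-4(w=1) 0-7(w=4)}
step 4: add edge 4-5 (w=6); MST = {0-3(w=7) 0-4(w=1) 0-7(w=4) 4-5(w=6)}
step 5: add edge 4-8 (w=9); MST = {0-3(w=7) 0-4(w=1) 0-7(w=4) 4-5(w=6) 4-8(w=9)}
step 6: add edge 2-4 (w=10); MST = {0-3(w=7) 0-4(w=1) 0-7(w=4) 2-4(w=10) 4-5(w=6) 4-8(w=9)}
step 7: add edge 2-6 (w=6); MST = {0-3(w=7) 0-4(w=1) 0-7(w=4) 2-4(w=10) 2-6(w=6) 4-5(w=6) 4-8(w=9)}
step 8: add edge 1-6 (w=5); MST = {0-3(w=7) 0-4(w=1) 0-7(w=4) 1-6(w=5) 2-4(w=10) 2-6(w=6) 4-5(w=6) 4-8(w=9)}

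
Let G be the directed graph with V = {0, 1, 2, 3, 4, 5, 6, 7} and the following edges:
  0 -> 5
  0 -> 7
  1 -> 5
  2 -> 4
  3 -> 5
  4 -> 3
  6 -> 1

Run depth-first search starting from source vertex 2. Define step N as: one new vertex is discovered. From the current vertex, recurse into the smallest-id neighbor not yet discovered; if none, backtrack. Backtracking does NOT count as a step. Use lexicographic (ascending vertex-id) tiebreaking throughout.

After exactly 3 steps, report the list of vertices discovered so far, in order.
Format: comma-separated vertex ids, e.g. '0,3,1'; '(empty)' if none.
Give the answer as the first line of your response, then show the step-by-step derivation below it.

2,4,3

step 1: discover 2; path=2; order=2
step 2: discover 4; path=2>4; order=2,4
step 3: discover 3; path=2>4>3; order=2,4,3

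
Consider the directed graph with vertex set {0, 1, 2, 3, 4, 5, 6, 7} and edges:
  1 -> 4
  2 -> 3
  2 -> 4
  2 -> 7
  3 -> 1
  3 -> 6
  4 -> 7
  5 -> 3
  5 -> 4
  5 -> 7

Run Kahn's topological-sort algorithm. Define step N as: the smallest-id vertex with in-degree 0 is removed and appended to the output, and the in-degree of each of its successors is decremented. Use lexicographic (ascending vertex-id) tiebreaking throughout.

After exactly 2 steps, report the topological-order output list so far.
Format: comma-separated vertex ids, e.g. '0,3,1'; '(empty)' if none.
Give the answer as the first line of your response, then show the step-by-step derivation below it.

0,2

step 1: output 0; order=[0]; indeg=(0,1,0,2,3,0,1,3)
step 2: output 2; order=[0,2]; indeg=(0,1,0,1,2,0,1,2)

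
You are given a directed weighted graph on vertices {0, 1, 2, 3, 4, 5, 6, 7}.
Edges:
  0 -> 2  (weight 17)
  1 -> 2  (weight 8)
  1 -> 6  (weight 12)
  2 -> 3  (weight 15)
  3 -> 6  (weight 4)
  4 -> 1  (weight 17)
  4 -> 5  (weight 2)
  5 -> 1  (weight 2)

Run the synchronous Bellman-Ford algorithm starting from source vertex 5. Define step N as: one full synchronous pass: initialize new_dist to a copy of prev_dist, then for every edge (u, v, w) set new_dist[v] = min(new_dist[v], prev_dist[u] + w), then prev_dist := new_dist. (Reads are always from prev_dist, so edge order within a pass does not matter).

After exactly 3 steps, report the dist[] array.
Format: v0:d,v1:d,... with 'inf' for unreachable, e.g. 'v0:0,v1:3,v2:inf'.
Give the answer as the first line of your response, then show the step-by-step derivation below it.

v0:inf,v1:2,v2:10,v3:25,v4:inf,v5:0,v6:14,v7:inf

step 1: dist = v0:inf,v1:2,v2:inf,v3:inf,v4:inf,v5:0,v6:inf,v7:inf
step 2: dist = v0:inf,v1:2,v2:10,v3:inf,v4:inf,v5:0,v6:14,v7:inf
step 3: dist = v0:inf,v1:2,v2:10,v3:25,v4:inf,v5:0,v6:14,v7:inf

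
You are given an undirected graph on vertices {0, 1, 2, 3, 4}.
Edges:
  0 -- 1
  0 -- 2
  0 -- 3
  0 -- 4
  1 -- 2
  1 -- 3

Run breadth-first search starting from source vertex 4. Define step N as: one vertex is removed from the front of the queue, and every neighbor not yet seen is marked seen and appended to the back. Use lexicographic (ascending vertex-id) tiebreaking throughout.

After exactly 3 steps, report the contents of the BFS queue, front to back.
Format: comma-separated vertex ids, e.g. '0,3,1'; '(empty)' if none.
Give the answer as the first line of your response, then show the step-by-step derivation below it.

2,3

step 1: dequeue 4; queue=[0]; order=4
step 2: dequeue 0; queue=[1,2,3]; order=4,0
step 3: dequeue 1; queue=[2,3]; order=4,0,1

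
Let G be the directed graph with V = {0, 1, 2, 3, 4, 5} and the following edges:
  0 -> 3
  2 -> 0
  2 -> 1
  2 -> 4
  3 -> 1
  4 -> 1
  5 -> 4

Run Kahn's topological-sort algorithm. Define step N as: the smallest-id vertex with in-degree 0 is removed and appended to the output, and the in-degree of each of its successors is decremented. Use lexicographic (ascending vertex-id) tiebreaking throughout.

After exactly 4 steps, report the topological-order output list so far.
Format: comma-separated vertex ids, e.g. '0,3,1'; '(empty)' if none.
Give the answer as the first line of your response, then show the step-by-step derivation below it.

2,0,3,5

step 1: output 2; order=[2]; indeg=(0,2,0,1,1,0)
step 2: output 0; order=[2,0]; indeg=(0,2,0,0,1,0)
step 3: output 3; order=[2,0,3]; indeg=(0,1,0,0,1,0)
step 4: output 5; order=[2,0,3,5]; indeg=(0,1,0,0,0,0)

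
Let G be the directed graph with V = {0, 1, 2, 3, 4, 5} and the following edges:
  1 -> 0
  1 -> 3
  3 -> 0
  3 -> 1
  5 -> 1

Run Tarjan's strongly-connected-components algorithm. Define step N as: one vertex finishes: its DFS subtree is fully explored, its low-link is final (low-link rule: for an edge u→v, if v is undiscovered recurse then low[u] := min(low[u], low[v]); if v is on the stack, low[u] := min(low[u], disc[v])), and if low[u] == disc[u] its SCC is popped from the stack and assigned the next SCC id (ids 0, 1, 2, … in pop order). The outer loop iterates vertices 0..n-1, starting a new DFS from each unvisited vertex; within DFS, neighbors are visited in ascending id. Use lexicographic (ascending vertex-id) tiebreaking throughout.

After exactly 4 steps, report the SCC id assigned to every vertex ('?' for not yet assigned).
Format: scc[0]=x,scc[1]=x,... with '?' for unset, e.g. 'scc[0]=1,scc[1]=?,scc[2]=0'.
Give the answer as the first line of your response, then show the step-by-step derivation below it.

scc[0]=0,scc[1]=1,scc[2]=2,scc[3]=1,scc[4]=?,scc[5]=?

step 1: low=(low[0]=0,low[1]=?,low[2]=?,low[3]=?,low[4]=?,low[5]=?); scc=(scc[0]=0,scc[1]=?,scc[2]=?,scc[3]=?,scc[4]=?,scc[5]=?)
step 2: low=(low[0]=0,low[1]=1,low[2]=?,low[3]=1,low[4]=?,low[5]=?); scc=(scc[0]=0,scc[1]=?,scc[2]=?,scc[3]=?,scc[4]=?,scc[5]=?)
step 3: low=(low[0]=0,low[1]=1,low[2]=?,low[3]=1,low[4]=?,low[5]=?); scc=(scc[0]=0,scc[1]=1,scc[2]=?,scc[3]=1,scc[4]=?,scc[5]=?)
step 4: low=(low[0]=0,low[1]=1,low[2]=3,low[3]=1,low[4]=?,low[5]=?); scc=(scc[0]=0,scc[1]=1,scc[2]=2,scc[3]=1,scc[4]=?,scc[5]=?)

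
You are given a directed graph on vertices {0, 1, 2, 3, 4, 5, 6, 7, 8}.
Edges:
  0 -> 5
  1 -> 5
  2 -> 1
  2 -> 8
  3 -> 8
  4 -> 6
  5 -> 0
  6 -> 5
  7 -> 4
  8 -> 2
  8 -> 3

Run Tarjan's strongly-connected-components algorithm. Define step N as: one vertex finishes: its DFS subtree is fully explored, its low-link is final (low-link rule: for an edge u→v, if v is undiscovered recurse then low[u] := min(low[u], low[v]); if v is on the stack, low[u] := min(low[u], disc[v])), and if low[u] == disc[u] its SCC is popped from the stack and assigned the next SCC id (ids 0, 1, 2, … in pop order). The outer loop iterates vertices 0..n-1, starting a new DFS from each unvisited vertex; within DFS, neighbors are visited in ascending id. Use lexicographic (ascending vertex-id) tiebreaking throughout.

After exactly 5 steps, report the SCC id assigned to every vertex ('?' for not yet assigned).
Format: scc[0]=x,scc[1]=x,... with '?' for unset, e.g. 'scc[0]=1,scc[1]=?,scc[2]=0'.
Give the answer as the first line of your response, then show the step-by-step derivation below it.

scc[0]=0,scc[1]=1,scc[2]=?,scc[3]=?,scc[4]=?,scc[5]=0,scc[6]=?,scc[7]=?,scc[8]=?

step 1: low=(low[0]=0,low[1]=?,low[2]=?,low[3]=?,low[4]=?,low[5]=0,low[6]=?,low[7]=?,low[8]=?); scc=(scc[0]=?,scc[1]=?,scc[2]=?,scc[3]=?,scc[4]=?,scc[5]=?,scc[6]=?,scc[7]=?,scc[8]=?)
step 2: low=(low[0]=0,low[1]=?,low[2]=?,low[3]=?,low[4]=?,low[5]=0,low[6]=?,low[7]=?,low[8]=?); scc=(scc[0]=0,scc[1]=?,scc[2]=?,scc[3]=?,scc[4]=?,scc[5]=0,scc[6]=?,scc[7]=?,scc[8]=?)
step 3: low=(low[0]=0,low[1]=2,low[2]=?,low[3]=?,low[4]=?,low[5]=0,low[6]=?,low[7]=?,low[8]=?); scc=(scc[0]=0,scc[1]=1,scc[2]=?,scc[3]=?,scc[4]=?,scc[5]=0,scc[6]=?,scc[7]=?,scc[8]=?)
step 4: low=(low[0]=0,low[1]=2,low[2]=3,low[3]=4,low[4]=?,low[5]=0,low[6]=?,low[7]=?,low[8]=3); scc=(scc[0]=0,scc[1]=1,scc[2]=?,scc[3]=?,scc[4]=?,scc[5]=0,scc[6]=?,scc[7]=?,scc[8]=?)
step 5: low=(low[0]=0,low[1]=2,low[2]=3,low[3]=4,low[4]=?,low[5]=0,low[6]=?,low[7]=?,low[8]=3); scc=(scc[0]=0,scc[1]=1,scc[2]=?,scc[3]=?,scc[4]=?,scc[5]=0,scc[6]=?,scc[7]=?,scc[8]=?)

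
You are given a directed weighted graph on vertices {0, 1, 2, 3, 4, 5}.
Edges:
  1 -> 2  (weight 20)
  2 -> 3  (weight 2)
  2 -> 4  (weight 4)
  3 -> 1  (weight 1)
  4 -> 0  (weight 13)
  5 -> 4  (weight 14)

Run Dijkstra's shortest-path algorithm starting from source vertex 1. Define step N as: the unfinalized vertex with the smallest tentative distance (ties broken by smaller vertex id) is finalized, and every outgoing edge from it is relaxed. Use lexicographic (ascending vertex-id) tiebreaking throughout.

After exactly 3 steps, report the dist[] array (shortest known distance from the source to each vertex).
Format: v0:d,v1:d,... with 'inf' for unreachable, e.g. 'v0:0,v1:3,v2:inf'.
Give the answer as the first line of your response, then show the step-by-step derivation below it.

v0:inf,v1:0,v2:20,v3:22,v4:24,v5:inf

step 1: dist = v0:inf,v1:0,v2:20,v3:inf,v4:inf,v5:inf
step 2: dist = v0:inf,v1:0,v2:20,v3:22,v4:24,v5:inf
step 3: dist = v0:inf,v1:0,v2:20,v3:22,v4:24,v5:inf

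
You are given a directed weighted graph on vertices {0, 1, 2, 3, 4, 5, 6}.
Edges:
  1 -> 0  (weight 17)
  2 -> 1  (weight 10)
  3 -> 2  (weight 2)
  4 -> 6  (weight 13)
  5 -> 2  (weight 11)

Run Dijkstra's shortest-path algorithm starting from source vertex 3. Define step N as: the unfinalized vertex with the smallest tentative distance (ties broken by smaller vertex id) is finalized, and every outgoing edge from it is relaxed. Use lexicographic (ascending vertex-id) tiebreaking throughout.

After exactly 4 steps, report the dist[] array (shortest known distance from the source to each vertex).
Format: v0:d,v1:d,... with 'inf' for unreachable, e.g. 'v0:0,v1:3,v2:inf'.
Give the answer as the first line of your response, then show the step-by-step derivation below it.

v0:29,v1:12,v2:2,v3:0,v4:inf,v5:inf,v6:inf

step 1: dist = v0:inf,v1:inf,v2:2,v3:0,v4:inf,v5:inf,v6:inf
step 2: dist = v0:inf,v1:12,v2:2,v3:0,v4:inf,v5:inf,v6:inf
step 3: dist = v0:29,v1:12,v2:2,v3:0,v4:inf,v5:inf,v6:inf
step 4: dist = v0:29,v1:12,v2:2,v3:0,v4:inf,v5:inf,v6:inf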